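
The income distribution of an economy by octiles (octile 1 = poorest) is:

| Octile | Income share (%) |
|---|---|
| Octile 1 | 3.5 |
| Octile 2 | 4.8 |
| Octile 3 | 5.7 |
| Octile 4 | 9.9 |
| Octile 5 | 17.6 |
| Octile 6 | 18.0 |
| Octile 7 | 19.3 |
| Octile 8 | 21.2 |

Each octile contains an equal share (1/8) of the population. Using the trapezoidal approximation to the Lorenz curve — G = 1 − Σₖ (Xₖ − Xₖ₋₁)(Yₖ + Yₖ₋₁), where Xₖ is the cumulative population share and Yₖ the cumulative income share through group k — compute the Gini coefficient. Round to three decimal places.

Cumulative income shares Yₖ: 0.0350, 0.0830, 0.1400, 0.2390, 0.4150, 0.5950, 0.7880, 1.0000
Σ (Xₖ−Xₖ₋₁)(Yₖ+Yₖ₋₁) = (1/8)(0.0350+0.0000) + (1/8)(0.0830+0.0350) + (1/8)(0.1400+0.0830) + (1/8)(0.2390+0.1400) + (1/8)(0.4150+0.2390) + (1/8)(0.5950+0.4150) + (1/8)(0.7880+0.5950) + (1/8)(1.0000+0.7880)
  = 0.0044 + 0.0148 + 0.0279 + 0.0474 + 0.0818 + 0.1263 + 0.1729 + 0.2235 = 0.6987
G = 1 − 0.6987 = 0.3013

0.301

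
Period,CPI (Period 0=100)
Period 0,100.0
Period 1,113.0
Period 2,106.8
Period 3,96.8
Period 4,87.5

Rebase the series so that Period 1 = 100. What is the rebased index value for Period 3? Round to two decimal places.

Rebased(Period 3) = 96.8 / 113.0 × 100 = 85.6637

85.66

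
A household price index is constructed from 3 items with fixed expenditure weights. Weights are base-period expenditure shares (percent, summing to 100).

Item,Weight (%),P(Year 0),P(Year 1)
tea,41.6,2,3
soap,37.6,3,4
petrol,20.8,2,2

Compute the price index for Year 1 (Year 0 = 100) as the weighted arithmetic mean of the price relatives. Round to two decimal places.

133.33

tea: 41.6 × (3/2) = 41.6 × 1.500000 = 62.4000
soap: 37.6 × (4/3) = 37.6 × 1.333333 = 50.1333
petrol: 20.8 × (2/2) = 20.8 × 1.000000 = 20.8000
Index = Σ wᵢ·(p₁ᵢ/p₀ᵢ) = 62.4000 + 50.1333 + 20.8000 = 133.3333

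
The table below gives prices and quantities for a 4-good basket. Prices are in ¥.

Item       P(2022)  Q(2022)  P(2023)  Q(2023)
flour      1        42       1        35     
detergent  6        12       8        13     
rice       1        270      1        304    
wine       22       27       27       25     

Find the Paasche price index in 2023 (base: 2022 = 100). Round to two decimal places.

115.62

Paasche price index uses current-period quantities as weights.
ΣP(2023)·Q(2023) = 1×35 + 8×13 + 1×304 + 27×25 = 35 + 104 + 304 + 675 = 1118
ΣP(2022)·Q(2023) = 1×35 + 6×13 + 1×304 + 22×25 = 35 + 78 + 304 + 550 = 967
Index = 1118 / 967 × 100 = 115.6153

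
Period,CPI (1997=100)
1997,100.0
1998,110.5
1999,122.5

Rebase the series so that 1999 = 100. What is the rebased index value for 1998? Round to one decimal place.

90.2

Rebased(1998) = 110.5 / 122.5 × 100 = 90.2041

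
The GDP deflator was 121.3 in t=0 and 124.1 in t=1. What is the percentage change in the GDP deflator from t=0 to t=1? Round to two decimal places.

2.31%

Change = (124.1 − 121.3) / 121.3 × 100
       = 2.8 / 121.3 × 100 = 2.3083%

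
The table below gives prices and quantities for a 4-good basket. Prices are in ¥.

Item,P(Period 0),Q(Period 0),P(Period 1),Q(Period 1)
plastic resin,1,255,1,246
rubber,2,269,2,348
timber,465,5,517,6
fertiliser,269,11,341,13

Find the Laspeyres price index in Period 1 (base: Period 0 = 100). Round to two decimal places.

117.31

Laspeyres price index uses base-period quantities as weights.
ΣP(Period 1)·Q(Period 0) = 1×255 + 2×269 + 517×5 + 341×11 = 255 + 538 + 2585 + 3751 = 7129
ΣP(Period 0)·Q(Period 0) = 1×255 + 2×269 + 465×5 + 269×11 = 255 + 538 + 2325 + 2959 = 6077
Index = 7129 / 6077 × 100 = 117.3112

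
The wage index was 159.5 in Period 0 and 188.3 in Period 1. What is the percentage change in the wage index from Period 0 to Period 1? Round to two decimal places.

Change = (188.3 − 159.5) / 159.5 × 100
       = 28.8 / 159.5 × 100 = 18.0564%

18.06%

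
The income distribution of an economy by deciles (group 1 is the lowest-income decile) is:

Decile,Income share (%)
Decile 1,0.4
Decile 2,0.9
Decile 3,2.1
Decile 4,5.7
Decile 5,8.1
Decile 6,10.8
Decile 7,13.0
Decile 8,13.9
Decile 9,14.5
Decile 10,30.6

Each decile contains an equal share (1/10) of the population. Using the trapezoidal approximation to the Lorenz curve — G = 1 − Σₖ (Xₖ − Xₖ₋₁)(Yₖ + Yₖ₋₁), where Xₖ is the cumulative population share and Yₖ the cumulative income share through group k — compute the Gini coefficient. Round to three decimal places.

Cumulative income shares Yₖ: 0.0040, 0.0130, 0.0340, 0.0910, 0.1720, 0.2800, 0.4100, 0.5490, 0.6940, 1.0000
Σ (Xₖ−Xₖ₋₁)(Yₖ+Yₖ₋₁) = (1/10)(0.0040+0.0000) + (1/10)(0.0130+0.0040) + (1/10)(0.0340+0.0130) + (1/10)(0.0910+0.0340) + (1/10)(0.1720+0.0910) + (1/10)(0.2800+0.1720) + (1/10)(0.4100+0.2800) + (1/10)(0.5490+0.4100) + (1/10)(0.6940+0.5490) + (1/10)(1.0000+0.6940)
  = 0.0004 + 0.0017 + 0.0047 + 0.0125 + 0.0263 + 0.0452 + 0.0690 + 0.0959 + 0.1243 + 0.1694 = 0.5494
G = 1 − 0.5494 = 0.4506

0.451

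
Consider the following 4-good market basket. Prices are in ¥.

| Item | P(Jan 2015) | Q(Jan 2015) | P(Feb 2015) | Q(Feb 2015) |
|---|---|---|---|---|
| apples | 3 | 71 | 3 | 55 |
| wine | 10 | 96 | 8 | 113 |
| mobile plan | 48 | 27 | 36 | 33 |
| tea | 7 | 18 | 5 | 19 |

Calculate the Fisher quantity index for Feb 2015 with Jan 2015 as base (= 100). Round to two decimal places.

Laspeyres component (base-period weights):
ΣP(Jan 2015)Q(Feb 2015) = 3×55 + 10×113 + 48×33 + 7×19 = 165 + 1130 + 1584 + 133 = 3012
ΣP(Jan 2015)Q(Jan 2015) = 3×71 + 10×96 + 48×27 + 7×18 = 213 + 960 + 1296 + 126 = 2595
L = 3012 / 2595 × 100 = 116.0694
Paasche component (current-period weights):
ΣP(Feb 2015)Q(Feb 2015) = 3×55 + 8×113 + 36×33 + 5×19 = 165 + 904 + 1188 + 95 = 2352
ΣP(Feb 2015)Q(Jan 2015) = 3×71 + 8×96 + 36×27 + 5×18 = 213 + 768 + 972 + 90 = 2043
P = 2352 / 2043 × 100 = 115.1248
Fisher = √(L × P) = √(116.0694 × 115.1248) = 115.5961

115.60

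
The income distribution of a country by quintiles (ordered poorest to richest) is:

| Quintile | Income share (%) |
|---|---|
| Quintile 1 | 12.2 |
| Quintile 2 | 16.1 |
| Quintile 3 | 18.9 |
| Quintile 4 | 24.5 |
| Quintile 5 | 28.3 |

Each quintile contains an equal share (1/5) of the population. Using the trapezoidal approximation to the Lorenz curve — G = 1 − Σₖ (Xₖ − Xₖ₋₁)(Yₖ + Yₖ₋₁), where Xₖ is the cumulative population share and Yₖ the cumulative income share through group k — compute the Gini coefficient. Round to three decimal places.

Cumulative income shares Yₖ: 0.1220, 0.2830, 0.4720, 0.7170, 1.0000
Σ (Xₖ−Xₖ₋₁)(Yₖ+Yₖ₋₁) = (1/5)(0.1220+0.0000) + (1/5)(0.2830+0.1220) + (1/5)(0.4720+0.2830) + (1/5)(0.7170+0.4720) + (1/5)(1.0000+0.7170)
  = 0.0244 + 0.0810 + 0.1510 + 0.2378 + 0.3434 = 0.8376
G = 1 − 0.8376 = 0.1624

0.162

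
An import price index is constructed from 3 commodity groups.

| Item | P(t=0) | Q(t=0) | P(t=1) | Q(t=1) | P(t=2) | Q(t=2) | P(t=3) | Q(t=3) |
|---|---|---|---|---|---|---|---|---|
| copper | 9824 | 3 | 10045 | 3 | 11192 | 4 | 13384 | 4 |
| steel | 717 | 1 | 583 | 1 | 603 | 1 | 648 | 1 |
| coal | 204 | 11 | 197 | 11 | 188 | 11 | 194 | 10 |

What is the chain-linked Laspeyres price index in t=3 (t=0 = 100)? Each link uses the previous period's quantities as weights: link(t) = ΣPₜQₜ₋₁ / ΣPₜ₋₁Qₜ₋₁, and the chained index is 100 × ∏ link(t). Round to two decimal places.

132.68

Link t=0→t=1:
ΣP(t=1)Q(t=0) = 10045×3 + 583×1 + 197×11 = 30135 + 583 + 2167 = 32885
ΣP(t=0)Q(t=0) = 9824×3 + 717×1 + 204×11 = 29472 + 717 + 2244 = 32433
link = 32885/32433 = 1.013936
Link t=1→t=2:
ΣP(t=2)Q(t=1) = 11192×3 + 603×1 + 188×11 = 33576 + 603 + 2068 = 36247
ΣP(t=1)Q(t=1) = 10045×3 + 583×1 + 197×11 = 30135 + 583 + 2167 = 32885
link = 36247/32885 = 1.102235
Link t=2→t=3:
ΣP(t=3)Q(t=2) = 13384×4 + 648×1 + 194×11 = 53536 + 648 + 2134 = 56318
ΣP(t=2)Q(t=2) = 11192×4 + 603×1 + 188×11 = 44768 + 603 + 2068 = 47439
link = 56318/47439 = 1.187167
Chained index = 100 × 1.013936 × 1.102235 × 1.187167 = 132.6773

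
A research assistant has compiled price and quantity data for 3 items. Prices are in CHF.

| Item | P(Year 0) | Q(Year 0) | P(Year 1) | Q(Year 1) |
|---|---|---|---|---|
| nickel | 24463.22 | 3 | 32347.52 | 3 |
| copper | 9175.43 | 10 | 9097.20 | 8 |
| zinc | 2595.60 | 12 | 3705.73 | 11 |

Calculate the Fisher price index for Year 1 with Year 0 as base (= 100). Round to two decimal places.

Laspeyres component (base-period weights):
ΣP(Year 1)Q(Year 0) = 32347.52×3 + 9097.20×10 + 3705.73×12 = 97042.56 + 90972 + 44468.76 = 232483.32
ΣP(Year 0)Q(Year 0) = 24463.22×3 + 9175.43×10 + 2595.60×12 = 73389.66 + 91754.3 + 31147.2 = 196291.16
L = 232483.32 / 196291.16 × 100 = 118.4380
Paasche component (current-period weights):
ΣP(Year 1)Q(Year 1) = 32347.52×3 + 9097.20×8 + 3705.73×11 = 97042.56 + 72777.6 + 40763.03 = 210583.19
ΣP(Year 0)Q(Year 1) = 24463.22×3 + 9175.43×8 + 2595.60×11 = 73389.66 + 73403.44 + 28551.6 = 175344.7
P = 210583.19 / 175344.7 × 100 = 120.0967
Fisher = √(L × P) = √(118.4380 × 120.0967) = 119.2645

119.26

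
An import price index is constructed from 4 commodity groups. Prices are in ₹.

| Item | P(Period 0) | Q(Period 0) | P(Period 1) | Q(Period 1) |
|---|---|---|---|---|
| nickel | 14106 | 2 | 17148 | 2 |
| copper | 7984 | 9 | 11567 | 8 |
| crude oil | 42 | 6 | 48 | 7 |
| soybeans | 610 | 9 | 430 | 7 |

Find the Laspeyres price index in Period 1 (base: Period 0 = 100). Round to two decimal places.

134.73

Laspeyres price index uses base-period quantities as weights.
ΣP(Period 1)·Q(Period 0) = 17148×2 + 11567×9 + 48×6 + 430×9 = 34296 + 104103 + 288 + 3870 = 142557
ΣP(Period 0)·Q(Period 0) = 14106×2 + 7984×9 + 42×6 + 610×9 = 28212 + 71856 + 252 + 5490 = 105810
Index = 142557 / 105810 × 100 = 134.7292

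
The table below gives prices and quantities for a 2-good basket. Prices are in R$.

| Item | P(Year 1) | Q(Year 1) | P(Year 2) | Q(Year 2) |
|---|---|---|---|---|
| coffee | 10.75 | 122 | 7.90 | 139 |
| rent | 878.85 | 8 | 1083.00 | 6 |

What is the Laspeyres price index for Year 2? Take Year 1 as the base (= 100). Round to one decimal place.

Laspeyres price index uses base-period quantities as weights.
ΣP(Year 2)·Q(Year 1) = 7.90×122 + 1083.00×8 = 963.8 + 8664 = 9627.8
ΣP(Year 1)·Q(Year 1) = 10.75×122 + 878.85×8 = 1311.5 + 7030.8 = 8342.3
Index = 9627.8 / 8342.3 × 100 = 115.4094

115.4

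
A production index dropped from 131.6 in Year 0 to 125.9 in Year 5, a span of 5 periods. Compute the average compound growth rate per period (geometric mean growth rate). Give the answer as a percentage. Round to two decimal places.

-0.88%

Growth factor = (125.9/131.6)^(1/5) = (0.956687)^(1/5) = 0.991183
Growth rate = 0.991183 − 1 = -0.008817 = -0.8817%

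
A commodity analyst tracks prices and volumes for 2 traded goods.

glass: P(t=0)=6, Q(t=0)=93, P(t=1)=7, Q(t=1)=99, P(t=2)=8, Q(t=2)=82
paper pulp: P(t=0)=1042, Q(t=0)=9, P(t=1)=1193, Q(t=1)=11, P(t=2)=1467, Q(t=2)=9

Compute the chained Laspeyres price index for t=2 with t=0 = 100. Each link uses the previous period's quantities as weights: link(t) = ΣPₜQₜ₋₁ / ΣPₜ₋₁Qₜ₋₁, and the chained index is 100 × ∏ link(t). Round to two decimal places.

140.44

Link t=0→t=1:
ΣP(t=1)Q(t=0) = 7×93 + 1193×9 = 651 + 10737 = 11388
ΣP(t=0)Q(t=0) = 6×93 + 1042×9 = 558 + 9378 = 9936
link = 11388/9936 = 1.146135
Link t=1→t=2:
ΣP(t=2)Q(t=1) = 8×99 + 1467×11 = 792 + 16137 = 16929
ΣP(t=1)Q(t=1) = 7×99 + 1193×11 = 693 + 13123 = 13816
link = 16929/13816 = 1.225318
Chained index = 100 × 1.146135 × 1.225318 = 140.4381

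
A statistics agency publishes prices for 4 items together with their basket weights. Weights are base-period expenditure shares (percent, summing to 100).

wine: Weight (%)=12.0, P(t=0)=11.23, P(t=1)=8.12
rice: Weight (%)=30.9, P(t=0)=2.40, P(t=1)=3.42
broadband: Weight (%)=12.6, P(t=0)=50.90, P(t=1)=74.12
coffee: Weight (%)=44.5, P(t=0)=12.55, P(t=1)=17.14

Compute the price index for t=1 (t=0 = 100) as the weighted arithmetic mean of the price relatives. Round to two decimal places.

wine: 12.0 × (8.12/11.23) = 12.0 × 0.723063 = 8.6768
rice: 30.9 × (3.42/2.40) = 30.9 × 1.425000 = 44.0325
broadband: 12.6 × (74.12/50.90) = 12.6 × 1.456189 = 18.3480
coffee: 44.5 × (17.14/12.55) = 44.5 × 1.365737 = 60.7753
Index = Σ wᵢ·(p₁ᵢ/p₀ᵢ) = 8.6768 + 44.0325 + 18.3480 + 60.7753 = 131.8325

131.83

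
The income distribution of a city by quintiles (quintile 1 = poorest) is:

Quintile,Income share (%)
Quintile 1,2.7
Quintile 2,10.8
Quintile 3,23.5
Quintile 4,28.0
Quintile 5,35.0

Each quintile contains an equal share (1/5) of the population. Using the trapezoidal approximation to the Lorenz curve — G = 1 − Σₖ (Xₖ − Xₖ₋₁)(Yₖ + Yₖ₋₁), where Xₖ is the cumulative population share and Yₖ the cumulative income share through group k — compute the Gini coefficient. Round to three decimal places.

0.327

Cumulative income shares Yₖ: 0.0270, 0.1350, 0.3700, 0.6500, 1.0000
Σ (Xₖ−Xₖ₋₁)(Yₖ+Yₖ₋₁) = (1/5)(0.0270+0.0000) + (1/5)(0.1350+0.0270) + (1/5)(0.3700+0.1350) + (1/5)(0.6500+0.3700) + (1/5)(1.0000+0.6500)
  = 0.0054 + 0.0324 + 0.1010 + 0.2040 + 0.3300 = 0.6728
G = 1 − 0.6728 = 0.3272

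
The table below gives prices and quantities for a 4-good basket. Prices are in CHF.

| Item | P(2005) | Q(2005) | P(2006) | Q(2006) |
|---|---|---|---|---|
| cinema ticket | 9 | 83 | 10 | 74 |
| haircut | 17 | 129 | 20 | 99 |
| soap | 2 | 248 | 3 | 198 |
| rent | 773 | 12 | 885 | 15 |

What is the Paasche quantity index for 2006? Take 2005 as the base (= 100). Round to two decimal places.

112.29

Paasche quantity index uses current-period prices as weights.
ΣP(2006)·Q(2006) = 10×74 + 20×99 + 3×198 + 885×15 = 740 + 1980 + 594 + 13275 = 16589
ΣP(2006)·Q(2005) = 10×83 + 20×129 + 3×248 + 885×12 = 830 + 2580 + 744 + 10620 = 14774
Index = 16589 / 14774 × 100 = 112.2851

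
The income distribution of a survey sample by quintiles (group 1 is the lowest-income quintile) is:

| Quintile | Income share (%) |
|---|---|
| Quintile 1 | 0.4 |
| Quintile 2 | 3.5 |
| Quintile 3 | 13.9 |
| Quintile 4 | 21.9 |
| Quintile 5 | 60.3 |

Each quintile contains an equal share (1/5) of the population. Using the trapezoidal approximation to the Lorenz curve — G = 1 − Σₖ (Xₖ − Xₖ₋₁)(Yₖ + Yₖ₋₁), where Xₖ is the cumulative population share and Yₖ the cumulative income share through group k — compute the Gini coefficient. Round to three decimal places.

0.553

Cumulative income shares Yₖ: 0.0040, 0.0390, 0.1780, 0.3970, 1.0000
Σ (Xₖ−Xₖ₋₁)(Yₖ+Yₖ₋₁) = (1/5)(0.0040+0.0000) + (1/5)(0.0390+0.0040) + (1/5)(0.1780+0.0390) + (1/5)(0.3970+0.1780) + (1/5)(1.0000+0.3970)
  = 0.0008 + 0.0086 + 0.0434 + 0.1150 + 0.2794 = 0.4472
G = 1 − 0.4472 = 0.5528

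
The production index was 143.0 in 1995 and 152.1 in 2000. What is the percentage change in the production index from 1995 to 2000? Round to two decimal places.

6.36%

Change = (152.1 − 143.0) / 143.0 × 100
       = 9.1 / 143.0 × 100 = 6.3636%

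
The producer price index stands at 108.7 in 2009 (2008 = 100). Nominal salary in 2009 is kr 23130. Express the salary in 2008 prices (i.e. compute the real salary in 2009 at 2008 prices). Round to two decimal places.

21278.75

Real = Nominal ÷ (Index/100) = 23130 ÷ (108.7/100)
     = 23130 ÷ 1.087 = 21278.7489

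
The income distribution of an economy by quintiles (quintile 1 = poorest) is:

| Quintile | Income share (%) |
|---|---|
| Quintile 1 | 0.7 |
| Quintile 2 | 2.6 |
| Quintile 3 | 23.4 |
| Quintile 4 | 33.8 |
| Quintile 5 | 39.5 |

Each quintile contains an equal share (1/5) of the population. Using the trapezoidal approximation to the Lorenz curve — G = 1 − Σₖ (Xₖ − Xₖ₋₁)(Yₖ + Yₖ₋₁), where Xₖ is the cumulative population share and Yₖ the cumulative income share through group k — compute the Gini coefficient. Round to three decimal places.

0.435

Cumulative income shares Yₖ: 0.0070, 0.0330, 0.2670, 0.6050, 1.0000
Σ (Xₖ−Xₖ₋₁)(Yₖ+Yₖ₋₁) = (1/5)(0.0070+0.0000) + (1/5)(0.0330+0.0070) + (1/5)(0.2670+0.0330) + (1/5)(0.6050+0.2670) + (1/5)(1.0000+0.6050)
  = 0.0014 + 0.0080 + 0.0600 + 0.1744 + 0.3210 = 0.5648
G = 1 − 0.5648 = 0.4352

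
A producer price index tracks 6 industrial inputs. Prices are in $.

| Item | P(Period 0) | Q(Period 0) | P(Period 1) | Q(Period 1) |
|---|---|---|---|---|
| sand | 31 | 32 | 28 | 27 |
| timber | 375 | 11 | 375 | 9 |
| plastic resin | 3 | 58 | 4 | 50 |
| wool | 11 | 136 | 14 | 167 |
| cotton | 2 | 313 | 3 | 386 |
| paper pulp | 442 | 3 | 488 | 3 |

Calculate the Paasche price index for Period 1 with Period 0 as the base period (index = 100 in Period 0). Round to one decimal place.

112.0

Paasche price index uses current-period quantities as weights.
ΣP(Period 1)·Q(Period 1) = 28×27 + 375×9 + 4×50 + 14×167 + 3×386 + 488×3 = 756 + 3375 + 200 + 2338 + 1158 + 1464 = 9291
ΣP(Period 0)·Q(Period 1) = 31×27 + 375×9 + 3×50 + 11×167 + 2×386 + 442×3 = 837 + 3375 + 150 + 1837 + 772 + 1326 = 8297
Index = 9291 / 8297 × 100 = 111.9802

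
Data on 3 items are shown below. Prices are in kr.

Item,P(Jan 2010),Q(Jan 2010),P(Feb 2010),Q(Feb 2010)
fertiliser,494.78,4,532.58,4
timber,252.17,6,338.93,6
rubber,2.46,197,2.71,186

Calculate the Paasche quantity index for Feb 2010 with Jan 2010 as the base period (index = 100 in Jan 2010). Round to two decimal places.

99.37

Paasche quantity index uses current-period prices as weights.
ΣP(Feb 2010)·Q(Feb 2010) = 532.58×4 + 338.93×6 + 2.71×186 = 2130.32 + 2033.58 + 504.06 = 4667.96
ΣP(Feb 2010)·Q(Jan 2010) = 532.58×4 + 338.93×6 + 2.71×197 = 2130.32 + 2033.58 + 533.87 = 4697.77
Index = 4667.96 / 4697.77 × 100 = 99.3654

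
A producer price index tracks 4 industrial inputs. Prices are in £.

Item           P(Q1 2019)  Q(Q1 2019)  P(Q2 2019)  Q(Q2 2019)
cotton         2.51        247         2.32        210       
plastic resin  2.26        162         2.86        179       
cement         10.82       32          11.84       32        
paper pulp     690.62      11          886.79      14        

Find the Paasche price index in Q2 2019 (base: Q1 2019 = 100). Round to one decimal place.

126.0

Paasche price index uses current-period quantities as weights.
ΣP(Q2 2019)·Q(Q2 2019) = 2.32×210 + 2.86×179 + 11.84×32 + 886.79×14 = 487.2 + 511.94 + 378.88 + 12415.06 = 13793.08
ΣP(Q1 2019)·Q(Q2 2019) = 2.51×210 + 2.26×179 + 10.82×32 + 690.62×14 = 527.1 + 404.54 + 346.24 + 9668.68 = 10946.56
Index = 13793.08 / 10946.56 × 100 = 126.0038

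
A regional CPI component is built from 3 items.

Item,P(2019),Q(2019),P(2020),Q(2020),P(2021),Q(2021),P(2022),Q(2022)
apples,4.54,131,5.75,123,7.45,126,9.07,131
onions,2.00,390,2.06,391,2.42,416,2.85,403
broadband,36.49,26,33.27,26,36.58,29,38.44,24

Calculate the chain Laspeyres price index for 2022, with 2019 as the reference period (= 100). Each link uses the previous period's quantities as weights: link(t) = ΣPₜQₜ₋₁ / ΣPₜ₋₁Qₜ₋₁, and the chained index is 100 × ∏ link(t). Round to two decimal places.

Link 2019→2020:
ΣP(2020)Q(2019) = 5.75×131 + 2.06×390 + 33.27×26 = 753.25 + 803.4 + 865.02 = 2421.67
ΣP(2019)Q(2019) = 4.54×131 + 2.00×390 + 36.49×26 = 594.74 + 780 + 948.74 = 2323.48
link = 2421.67/2323.48 = 1.042260
Link 2020→2021:
ΣP(2021)Q(2020) = 7.45×123 + 2.42×391 + 36.58×26 = 916.35 + 946.22 + 951.08 = 2813.65
ΣP(2020)Q(2020) = 5.75×123 + 2.06×391 + 33.27×26 = 707.25 + 805.46 + 865.02 = 2377.73
link = 2813.65/2377.73 = 1.183335
Link 2021→2022:
ΣP(2022)Q(2021) = 9.07×126 + 2.85×416 + 38.44×29 = 1142.82 + 1185.6 + 1114.76 = 3443.18
ΣP(2021)Q(2021) = 7.45×126 + 2.42×416 + 36.58×29 = 938.7 + 1006.72 + 1060.82 = 3006.24
link = 3443.18/3006.24 = 1.145344
Chained index = 100 × 1.042260 × 1.183335 × 1.145344 = 141.2601

141.26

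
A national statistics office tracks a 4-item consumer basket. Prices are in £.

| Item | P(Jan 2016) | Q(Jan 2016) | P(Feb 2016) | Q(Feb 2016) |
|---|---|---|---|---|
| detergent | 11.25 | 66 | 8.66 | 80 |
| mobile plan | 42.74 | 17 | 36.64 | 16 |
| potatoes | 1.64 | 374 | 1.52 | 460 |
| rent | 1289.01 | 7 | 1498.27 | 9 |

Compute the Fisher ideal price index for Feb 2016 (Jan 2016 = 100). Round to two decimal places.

Laspeyres component (base-period weights):
ΣP(Feb 2016)Q(Jan 2016) = 8.66×66 + 36.64×17 + 1.52×374 + 1498.27×7 = 571.56 + 622.88 + 568.48 + 10487.89 = 12250.81
ΣP(Jan 2016)Q(Jan 2016) = 11.25×66 + 42.74×17 + 1.64×374 + 1289.01×7 = 742.5 + 726.58 + 613.36 + 9023.07 = 11105.51
L = 12250.81 / 11105.51 × 100 = 110.3129
Paasche component (current-period weights):
ΣP(Feb 2016)Q(Feb 2016) = 8.66×80 + 36.64×16 + 1.52×460 + 1498.27×9 = 692.8 + 586.24 + 699.2 + 13484.43 = 15462.67
ΣP(Jan 2016)Q(Feb 2016) = 11.25×80 + 42.74×16 + 1.64×460 + 1289.01×9 = 900 + 683.84 + 754.4 + 11601.09 = 13939.33
P = 15462.67 / 13939.33 × 100 = 110.9284
Fisher = √(L × P) = √(110.3129 × 110.9284) = 110.6202

110.62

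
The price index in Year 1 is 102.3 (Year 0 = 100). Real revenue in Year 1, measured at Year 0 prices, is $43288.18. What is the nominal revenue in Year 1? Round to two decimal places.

Nominal = Real × (Index/100) = 43288.18 × (102.3/100)
        = 43288.18 × 1.023 = 44283.8081

44283.81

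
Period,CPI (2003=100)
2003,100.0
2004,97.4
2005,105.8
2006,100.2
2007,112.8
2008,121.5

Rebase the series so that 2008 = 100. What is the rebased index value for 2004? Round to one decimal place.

80.2

Rebased(2004) = 97.4 / 121.5 × 100 = 80.1646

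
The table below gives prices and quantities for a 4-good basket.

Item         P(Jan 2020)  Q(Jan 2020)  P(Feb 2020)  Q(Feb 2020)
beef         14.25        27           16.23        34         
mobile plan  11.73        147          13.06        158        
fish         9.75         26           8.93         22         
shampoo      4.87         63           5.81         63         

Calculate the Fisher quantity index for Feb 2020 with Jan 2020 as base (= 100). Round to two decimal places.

Laspeyres component (base-period weights):
ΣP(Jan 2020)Q(Feb 2020) = 14.25×34 + 11.73×158 + 9.75×22 + 4.87×63 = 484.5 + 1853.34 + 214.5 + 306.81 = 2859.15
ΣP(Jan 2020)Q(Jan 2020) = 14.25×27 + 11.73×147 + 9.75×26 + 4.87×63 = 384.75 + 1724.31 + 253.5 + 306.81 = 2669.37
L = 2859.15 / 2669.37 × 100 = 107.1095
Paasche component (current-period weights):
ΣP(Feb 2020)Q(Feb 2020) = 16.23×34 + 13.06×158 + 8.93×22 + 5.81×63 = 551.82 + 2063.48 + 196.46 + 366.03 = 3177.79
ΣP(Feb 2020)Q(Jan 2020) = 16.23×27 + 13.06×147 + 8.93×26 + 5.81×63 = 438.21 + 1919.82 + 232.18 + 366.03 = 2956.24
P = 3177.79 / 2956.24 × 100 = 107.4943
Fisher = √(L × P) = √(107.1095 × 107.4943) = 107.3018

107.30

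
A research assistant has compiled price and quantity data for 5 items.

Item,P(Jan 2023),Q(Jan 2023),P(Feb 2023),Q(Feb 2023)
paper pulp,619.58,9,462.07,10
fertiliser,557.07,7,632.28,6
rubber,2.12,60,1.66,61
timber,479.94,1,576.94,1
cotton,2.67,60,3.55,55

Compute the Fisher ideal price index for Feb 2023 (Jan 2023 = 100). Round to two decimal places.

Laspeyres component (base-period weights):
ΣP(Feb 2023)Q(Jan 2023) = 462.07×9 + 632.28×7 + 1.66×60 + 576.94×1 + 3.55×60 = 4158.63 + 4425.96 + 99.6 + 576.94 + 213 = 9474.13
ΣP(Jan 2023)Q(Jan 2023) = 619.58×9 + 557.07×7 + 2.12×60 + 479.94×1 + 2.67×60 = 5576.22 + 3899.49 + 127.2 + 479.94 + 160.2 = 10243.05
L = 9474.13 / 10243.05 × 100 = 92.4933
Paasche component (current-period weights):
ΣP(Feb 2023)Q(Feb 2023) = 462.07×10 + 632.28×6 + 1.66×61 + 576.94×1 + 3.55×55 = 4620.7 + 3793.68 + 101.26 + 576.94 + 195.25 = 9287.83
ΣP(Jan 2023)Q(Feb 2023) = 619.58×10 + 557.07×6 + 2.12×61 + 479.94×1 + 2.67×55 = 6195.8 + 3342.42 + 129.32 + 479.94 + 146.85 = 10294.33
P = 9287.83 / 10294.33 × 100 = 90.2228
Fisher = √(L × P) = √(92.4933 × 90.2228) = 91.3510

91.35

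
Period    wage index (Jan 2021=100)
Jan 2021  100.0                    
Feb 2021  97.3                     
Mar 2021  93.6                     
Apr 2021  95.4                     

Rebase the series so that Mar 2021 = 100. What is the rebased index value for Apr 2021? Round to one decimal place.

101.9

Rebased(Apr 2021) = 95.4 / 93.6 × 100 = 101.9231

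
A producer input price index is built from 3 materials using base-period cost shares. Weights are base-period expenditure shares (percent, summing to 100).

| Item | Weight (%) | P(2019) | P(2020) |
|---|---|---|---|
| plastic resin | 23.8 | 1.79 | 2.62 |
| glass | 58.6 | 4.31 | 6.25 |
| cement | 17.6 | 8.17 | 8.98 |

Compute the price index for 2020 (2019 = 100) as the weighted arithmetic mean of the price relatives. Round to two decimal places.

plastic resin: 23.8 × (2.62/1.79) = 23.8 × 1.463687 = 34.8358
glass: 58.6 × (6.25/4.31) = 58.6 × 1.450116 = 84.9768
cement: 17.6 × (8.98/8.17) = 17.6 × 1.099143 = 19.3449
Index = Σ wᵢ·(p₁ᵢ/p₀ᵢ) = 34.8358 + 84.9768 + 19.3449 = 139.1575

139.16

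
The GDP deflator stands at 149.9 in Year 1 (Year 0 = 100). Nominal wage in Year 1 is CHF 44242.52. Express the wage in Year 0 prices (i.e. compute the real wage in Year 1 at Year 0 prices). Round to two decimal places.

29514.69

Real = Nominal ÷ (Index/100) = 44242.52 ÷ (149.9/100)
     = 44242.52 ÷ 1.499 = 29514.6898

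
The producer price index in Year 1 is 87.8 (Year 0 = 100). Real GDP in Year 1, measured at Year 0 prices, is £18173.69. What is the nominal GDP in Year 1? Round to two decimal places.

Nominal = Real × (Index/100) = 18173.69 × (87.8/100)
        = 18173.69 × 0.878 = 15956.4998

15956.50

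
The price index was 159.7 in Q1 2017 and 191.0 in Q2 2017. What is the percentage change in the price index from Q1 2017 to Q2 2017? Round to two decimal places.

19.60%

Change = (191.0 − 159.7) / 159.7 × 100
       = 31.3 / 159.7 × 100 = 19.5992%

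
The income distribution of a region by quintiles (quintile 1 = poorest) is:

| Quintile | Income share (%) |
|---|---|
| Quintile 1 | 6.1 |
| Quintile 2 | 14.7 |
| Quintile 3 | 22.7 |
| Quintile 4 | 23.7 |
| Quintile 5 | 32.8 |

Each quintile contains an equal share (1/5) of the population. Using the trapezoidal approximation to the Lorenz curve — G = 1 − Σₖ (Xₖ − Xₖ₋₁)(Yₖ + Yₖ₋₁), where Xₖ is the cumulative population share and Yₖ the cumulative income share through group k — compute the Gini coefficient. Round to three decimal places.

Cumulative income shares Yₖ: 0.0610, 0.2080, 0.4350, 0.6720, 1.0000
Σ (Xₖ−Xₖ₋₁)(Yₖ+Yₖ₋₁) = (1/5)(0.0610+0.0000) + (1/5)(0.2080+0.0610) + (1/5)(0.4350+0.2080) + (1/5)(0.6720+0.4350) + (1/5)(1.0000+0.6720)
  = 0.0122 + 0.0538 + 0.1286 + 0.2214 + 0.3344 = 0.7504
G = 1 − 0.7504 = 0.2496

0.250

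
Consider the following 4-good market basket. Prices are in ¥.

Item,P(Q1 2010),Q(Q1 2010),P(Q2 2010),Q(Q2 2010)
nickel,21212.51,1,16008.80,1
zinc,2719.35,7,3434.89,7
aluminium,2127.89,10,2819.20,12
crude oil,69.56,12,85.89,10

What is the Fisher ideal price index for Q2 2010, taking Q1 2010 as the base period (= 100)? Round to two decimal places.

111.76

Laspeyres component (base-period weights):
ΣP(Q2 2010)Q(Q1 2010) = 16008.80×1 + 3434.89×7 + 2819.20×10 + 85.89×12 = 16008.8 + 24044.23 + 28192 + 1030.68 = 69275.71
ΣP(Q1 2010)Q(Q1 2010) = 21212.51×1 + 2719.35×7 + 2127.89×10 + 69.56×12 = 21212.51 + 19035.45 + 21278.9 + 834.72 = 62361.58
L = 69275.71 / 62361.58 × 100 = 111.0872
Paasche component (current-period weights):
ΣP(Q2 2010)Q(Q2 2010) = 16008.80×1 + 3434.89×7 + 2819.20×12 + 85.89×10 = 16008.8 + 24044.23 + 33830.4 + 858.9 = 74742.33
ΣP(Q1 2010)Q(Q2 2010) = 21212.51×1 + 2719.35×7 + 2127.89×12 + 69.56×10 = 21212.51 + 19035.45 + 25534.68 + 695.6 = 66478.24
P = 74742.33 / 66478.24 × 100 = 112.4313
Fisher = √(L × P) = √(111.0872 × 112.4313) = 111.7572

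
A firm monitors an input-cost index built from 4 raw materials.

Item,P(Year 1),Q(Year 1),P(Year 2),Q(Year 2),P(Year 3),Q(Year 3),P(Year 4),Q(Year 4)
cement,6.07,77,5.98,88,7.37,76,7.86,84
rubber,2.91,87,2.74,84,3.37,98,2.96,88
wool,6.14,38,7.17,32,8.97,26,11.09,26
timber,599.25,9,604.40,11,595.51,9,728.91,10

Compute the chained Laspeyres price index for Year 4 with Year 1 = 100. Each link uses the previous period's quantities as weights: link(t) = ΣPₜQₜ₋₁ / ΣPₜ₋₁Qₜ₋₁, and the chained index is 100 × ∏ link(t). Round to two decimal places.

122.65

Link Year 1→Year 2:
ΣP(Year 2)Q(Year 1) = 5.98×77 + 2.74×87 + 7.17×38 + 604.40×9 = 460.46 + 238.38 + 272.46 + 5439.6 = 6410.9
ΣP(Year 1)Q(Year 1) = 6.07×77 + 2.91×87 + 6.14×38 + 599.25×9 = 467.39 + 253.17 + 233.32 + 5393.25 = 6347.13
link = 6410.9/6347.13 = 1.010047
Link Year 2→Year 3:
ΣP(Year 3)Q(Year 2) = 7.37×88 + 3.37×84 + 8.97×32 + 595.51×11 = 648.56 + 283.08 + 287.04 + 6550.61 = 7769.29
ΣP(Year 2)Q(Year 2) = 5.98×88 + 2.74×84 + 7.17×32 + 604.40×11 = 526.24 + 230.16 + 229.44 + 6648.4 = 7634.24
link = 7769.29/7634.24 = 1.017690
Link Year 3→Year 4:
ΣP(Year 4)Q(Year 3) = 7.86×76 + 2.96×98 + 11.09×26 + 728.91×9 = 597.36 + 290.08 + 288.34 + 6560.19 = 7735.97
ΣP(Year 3)Q(Year 3) = 7.37×76 + 3.37×98 + 8.97×26 + 595.51×9 = 560.12 + 330.26 + 233.22 + 5359.59 = 6483.19
link = 7735.97/6483.19 = 1.193235
Chained index = 100 × 1.010047 × 1.017690 × 1.193235 = 122.6544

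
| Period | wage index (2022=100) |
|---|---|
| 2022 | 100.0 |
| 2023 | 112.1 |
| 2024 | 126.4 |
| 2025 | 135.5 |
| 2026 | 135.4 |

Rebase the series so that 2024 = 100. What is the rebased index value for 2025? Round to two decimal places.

Rebased(2025) = 135.5 / 126.4 × 100 = 107.1994

107.20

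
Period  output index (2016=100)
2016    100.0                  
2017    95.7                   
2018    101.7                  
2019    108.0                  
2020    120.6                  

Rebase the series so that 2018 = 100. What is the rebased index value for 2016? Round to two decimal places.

Rebased(2016) = 100.0 / 101.7 × 100 = 98.3284

98.33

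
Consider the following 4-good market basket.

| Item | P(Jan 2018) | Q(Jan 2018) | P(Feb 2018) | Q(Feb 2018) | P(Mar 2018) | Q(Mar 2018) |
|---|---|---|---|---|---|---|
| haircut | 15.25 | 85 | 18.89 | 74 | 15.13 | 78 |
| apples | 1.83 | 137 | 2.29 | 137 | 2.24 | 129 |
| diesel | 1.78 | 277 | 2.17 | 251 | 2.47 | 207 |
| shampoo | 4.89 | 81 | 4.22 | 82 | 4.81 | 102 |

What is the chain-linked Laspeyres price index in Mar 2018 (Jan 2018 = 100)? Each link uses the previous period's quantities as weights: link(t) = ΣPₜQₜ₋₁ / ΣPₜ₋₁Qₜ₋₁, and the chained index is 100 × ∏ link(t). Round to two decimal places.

110.21

Link Jan 2018→Feb 2018:
ΣP(Feb 2018)Q(Jan 2018) = 18.89×85 + 2.29×137 + 2.17×277 + 4.22×81 = 1605.65 + 313.73 + 601.09 + 341.82 = 2862.29
ΣP(Jan 2018)Q(Jan 2018) = 15.25×85 + 1.83×137 + 1.78×277 + 4.89×81 = 1296.25 + 250.71 + 493.06 + 396.09 = 2436.11
link = 2862.29/2436.11 = 1.174943
Link Feb 2018→Mar 2018:
ΣP(Mar 2018)Q(Feb 2018) = 15.13×74 + 2.24×137 + 2.47×251 + 4.81×82 = 1119.62 + 306.88 + 619.97 + 394.42 = 2440.89
ΣP(Feb 2018)Q(Feb 2018) = 18.89×74 + 2.29×137 + 2.17×251 + 4.22×82 = 1397.86 + 313.73 + 544.67 + 346.04 = 2602.3
link = 2440.89/2602.3 = 0.937974
Chained index = 100 × 1.174943 × 0.937974 = 110.2066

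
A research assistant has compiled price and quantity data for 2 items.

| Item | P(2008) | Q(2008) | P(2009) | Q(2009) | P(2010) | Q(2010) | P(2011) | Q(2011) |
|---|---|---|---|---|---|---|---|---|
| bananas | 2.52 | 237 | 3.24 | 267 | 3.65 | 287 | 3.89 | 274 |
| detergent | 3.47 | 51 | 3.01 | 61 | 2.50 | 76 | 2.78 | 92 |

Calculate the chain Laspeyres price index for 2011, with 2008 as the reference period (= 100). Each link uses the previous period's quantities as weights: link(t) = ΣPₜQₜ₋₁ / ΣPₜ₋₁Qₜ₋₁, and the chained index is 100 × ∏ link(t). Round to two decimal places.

Link 2008→2009:
ΣP(2009)Q(2008) = 3.24×237 + 3.01×51 = 767.88 + 153.51 = 921.39
ΣP(2008)Q(2008) = 2.52×237 + 3.47×51 = 597.24 + 176.97 = 774.21
link = 921.39/774.21 = 1.190103
Link 2009→2010:
ΣP(2010)Q(2009) = 3.65×267 + 2.50×61 = 974.55 + 152.5 = 1127.05
ΣP(2009)Q(2009) = 3.24×267 + 3.01×61 = 865.08 + 183.61 = 1048.69
link = 1127.05/1048.69 = 1.074722
Link 2010→2011:
ΣP(2011)Q(2010) = 3.89×287 + 2.78×76 = 1116.43 + 211.28 = 1327.71
ΣP(2010)Q(2010) = 3.65×287 + 2.50×76 = 1047.55 + 190 = 1237.55
link = 1327.71/1237.55 = 1.072854
Chained index = 100 × 1.190103 × 1.074722 × 1.072854 = 137.2212

137.22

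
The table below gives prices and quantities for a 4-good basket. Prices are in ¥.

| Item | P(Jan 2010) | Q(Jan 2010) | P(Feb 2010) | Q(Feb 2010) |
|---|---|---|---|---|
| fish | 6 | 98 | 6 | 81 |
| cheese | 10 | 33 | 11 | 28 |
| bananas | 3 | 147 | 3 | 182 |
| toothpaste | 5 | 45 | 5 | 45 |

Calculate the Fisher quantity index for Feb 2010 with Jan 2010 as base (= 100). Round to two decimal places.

Laspeyres component (base-period weights):
ΣP(Jan 2010)Q(Feb 2010) = 6×81 + 10×28 + 3×182 + 5×45 = 486 + 280 + 546 + 225 = 1537
ΣP(Jan 2010)Q(Jan 2010) = 6×98 + 10×33 + 3×147 + 5×45 = 588 + 330 + 441 + 225 = 1584
L = 1537 / 1584 × 100 = 97.0328
Paasche component (current-period weights):
ΣP(Feb 2010)Q(Feb 2010) = 6×81 + 11×28 + 3×182 + 5×45 = 486 + 308 + 546 + 225 = 1565
ΣP(Feb 2010)Q(Jan 2010) = 6×98 + 11×33 + 3×147 + 5×45 = 588 + 363 + 441 + 225 = 1617
P = 1565 / 1617 × 100 = 96.7842
Fisher = √(L × P) = √(97.0328 × 96.7842) = 96.9084

96.91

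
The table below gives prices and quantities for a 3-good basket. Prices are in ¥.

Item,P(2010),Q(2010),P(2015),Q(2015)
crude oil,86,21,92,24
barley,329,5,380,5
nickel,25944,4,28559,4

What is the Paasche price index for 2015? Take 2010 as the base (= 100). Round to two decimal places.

Paasche price index uses current-period quantities as weights.
ΣP(2015)·Q(2015) = 92×24 + 380×5 + 28559×4 = 2208 + 1900 + 114236 = 118344
ΣP(2010)·Q(2015) = 86×24 + 329×5 + 25944×4 = 2064 + 1645 + 103776 = 107485
Index = 118344 / 107485 × 100 = 110.1028

110.10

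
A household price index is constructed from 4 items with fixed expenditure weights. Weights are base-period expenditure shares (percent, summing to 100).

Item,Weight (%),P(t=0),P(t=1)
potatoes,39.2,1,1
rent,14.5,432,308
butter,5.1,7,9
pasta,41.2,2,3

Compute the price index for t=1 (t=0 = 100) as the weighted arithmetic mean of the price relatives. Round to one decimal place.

117.9

potatoes: 39.2 × (1/1) = 39.2 × 1.000000 = 39.2000
rent: 14.5 × (308/432) = 14.5 × 0.712963 = 10.3380
butter: 5.1 × (9/7) = 5.1 × 1.285714 = 6.5571
pasta: 41.2 × (3/2) = 41.2 × 1.500000 = 61.8000
Index = Σ wᵢ·(p₁ᵢ/p₀ᵢ) = 39.2000 + 10.3380 + 6.5571 + 61.8000 = 117.8951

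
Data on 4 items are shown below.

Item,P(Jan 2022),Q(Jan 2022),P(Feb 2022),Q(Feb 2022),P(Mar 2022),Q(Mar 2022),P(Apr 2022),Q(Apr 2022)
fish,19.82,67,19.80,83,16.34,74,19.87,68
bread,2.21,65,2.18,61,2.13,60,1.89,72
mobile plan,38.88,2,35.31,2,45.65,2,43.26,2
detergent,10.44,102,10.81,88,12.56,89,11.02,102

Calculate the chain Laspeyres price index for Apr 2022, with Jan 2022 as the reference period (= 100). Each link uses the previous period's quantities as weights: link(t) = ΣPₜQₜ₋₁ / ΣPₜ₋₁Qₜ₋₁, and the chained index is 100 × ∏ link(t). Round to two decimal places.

Link Jan 2022→Feb 2022:
ΣP(Feb 2022)Q(Jan 2022) = 19.80×67 + 2.18×65 + 35.31×2 + 10.81×102 = 1326.6 + 141.7 + 70.62 + 1102.62 = 2641.54
ΣP(Jan 2022)Q(Jan 2022) = 19.82×67 + 2.21×65 + 38.88×2 + 10.44×102 = 1327.94 + 143.65 + 77.76 + 1064.88 = 2614.23
link = 2641.54/2614.23 = 1.010447
Link Feb 2022→Mar 2022:
ΣP(Mar 2022)Q(Feb 2022) = 16.34×83 + 2.13×61 + 45.65×2 + 12.56×88 = 1356.22 + 129.93 + 91.3 + 1105.28 = 2682.73
ΣP(Feb 2022)Q(Feb 2022) = 19.80×83 + 2.18×61 + 35.31×2 + 10.81×88 = 1643.4 + 132.98 + 70.62 + 951.28 = 2798.28
link = 2682.73/2798.28 = 0.958707
Link Mar 2022→Apr 2022:
ΣP(Apr 2022)Q(Mar 2022) = 19.87×74 + 1.89×60 + 43.26×2 + 11.02×89 = 1470.38 + 113.4 + 86.52 + 980.78 = 2651.08
ΣP(Mar 2022)Q(Mar 2022) = 16.34×74 + 2.13×60 + 45.65×2 + 12.56×89 = 1209.16 + 127.8 + 91.3 + 1117.84 = 2546.1
link = 2651.08/2546.1 = 1.041232
Chained index = 100 × 1.010447 × 0.958707 × 1.041232 = 100.8664

100.87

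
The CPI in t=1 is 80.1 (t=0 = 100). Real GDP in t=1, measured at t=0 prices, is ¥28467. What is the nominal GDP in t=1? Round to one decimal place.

22802.1

Nominal = Real × (Index/100) = 28467 × (80.1/100)
        = 28467 × 0.801 = 22802.0670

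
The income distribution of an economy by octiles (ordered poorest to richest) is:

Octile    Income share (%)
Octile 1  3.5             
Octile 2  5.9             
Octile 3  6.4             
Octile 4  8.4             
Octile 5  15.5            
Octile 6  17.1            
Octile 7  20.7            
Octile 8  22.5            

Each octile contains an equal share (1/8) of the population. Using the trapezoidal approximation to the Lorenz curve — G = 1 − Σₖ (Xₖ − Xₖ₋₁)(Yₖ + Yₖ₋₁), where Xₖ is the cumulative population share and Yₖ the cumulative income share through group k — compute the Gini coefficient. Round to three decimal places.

0.308

Cumulative income shares Yₖ: 0.0350, 0.0940, 0.1580, 0.2420, 0.3970, 0.5680, 0.7750, 1.0000
Σ (Xₖ−Xₖ₋₁)(Yₖ+Yₖ₋₁) = (1/8)(0.0350+0.0000) + (1/8)(0.0940+0.0350) + (1/8)(0.1580+0.0940) + (1/8)(0.2420+0.1580) + (1/8)(0.3970+0.2420) + (1/8)(0.5680+0.3970) + (1/8)(0.7750+0.5680) + (1/8)(1.0000+0.7750)
  = 0.0044 + 0.0161 + 0.0315 + 0.0500 + 0.0799 + 0.1206 + 0.1679 + 0.2219 = 0.6923
G = 1 − 0.6923 = 0.3077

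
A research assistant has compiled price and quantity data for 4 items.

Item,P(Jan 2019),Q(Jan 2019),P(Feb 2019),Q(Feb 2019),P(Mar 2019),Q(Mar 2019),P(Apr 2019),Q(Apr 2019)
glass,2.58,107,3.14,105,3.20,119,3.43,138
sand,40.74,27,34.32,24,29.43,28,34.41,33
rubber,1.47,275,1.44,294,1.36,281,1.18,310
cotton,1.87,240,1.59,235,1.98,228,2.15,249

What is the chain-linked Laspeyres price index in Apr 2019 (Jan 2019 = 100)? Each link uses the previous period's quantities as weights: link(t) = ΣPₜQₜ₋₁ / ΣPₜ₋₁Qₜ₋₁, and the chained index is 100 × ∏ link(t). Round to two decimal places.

96.32

Link Jan 2019→Feb 2019:
ΣP(Feb 2019)Q(Jan 2019) = 3.14×107 + 34.32×27 + 1.44×275 + 1.59×240 = 335.98 + 926.64 + 396 + 381.6 = 2040.22
ΣP(Jan 2019)Q(Jan 2019) = 2.58×107 + 40.74×27 + 1.47×275 + 1.87×240 = 276.06 + 1099.98 + 404.25 + 448.8 = 2229.09
link = 2040.22/2229.09 = 0.915270
Link Feb 2019→Mar 2019:
ΣP(Mar 2019)Q(Feb 2019) = 3.20×105 + 29.43×24 + 1.36×294 + 1.98×235 = 336 + 706.32 + 399.84 + 465.3 = 1907.46
ΣP(Feb 2019)Q(Feb 2019) = 3.14×105 + 34.32×24 + 1.44×294 + 1.59×235 = 329.7 + 823.68 + 423.36 + 373.65 = 1950.39
link = 1907.46/1950.39 = 0.977989
Link Mar 2019→Apr 2019:
ΣP(Apr 2019)Q(Mar 2019) = 3.43×119 + 34.41×28 + 1.18×281 + 2.15×228 = 408.17 + 963.48 + 331.58 + 490.2 = 2193.43
ΣP(Mar 2019)Q(Mar 2019) = 3.20×119 + 29.43×28 + 1.36×281 + 1.98×228 = 380.8 + 824.04 + 382.16 + 451.44 = 2038.44
link = 2193.43/2038.44 = 1.076034
Chained index = 100 × 0.915270 × 0.977989 × 1.076034 = 96.3184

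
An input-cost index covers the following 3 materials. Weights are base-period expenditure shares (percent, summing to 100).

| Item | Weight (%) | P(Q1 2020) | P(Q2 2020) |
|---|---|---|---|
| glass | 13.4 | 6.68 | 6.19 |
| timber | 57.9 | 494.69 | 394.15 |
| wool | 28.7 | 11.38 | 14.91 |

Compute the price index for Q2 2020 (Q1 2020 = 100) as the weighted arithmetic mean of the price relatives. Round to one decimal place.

96.2

glass: 13.4 × (6.19/6.68) = 13.4 × 0.926647 = 12.4171
timber: 57.9 × (394.15/494.69) = 57.9 × 0.796762 = 46.1325
wool: 28.7 × (14.91/11.38) = 28.7 × 1.310193 = 37.6025
Index = Σ wᵢ·(p₁ᵢ/p₀ᵢ) = 12.4171 + 46.1325 + 37.6025 = 96.1521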